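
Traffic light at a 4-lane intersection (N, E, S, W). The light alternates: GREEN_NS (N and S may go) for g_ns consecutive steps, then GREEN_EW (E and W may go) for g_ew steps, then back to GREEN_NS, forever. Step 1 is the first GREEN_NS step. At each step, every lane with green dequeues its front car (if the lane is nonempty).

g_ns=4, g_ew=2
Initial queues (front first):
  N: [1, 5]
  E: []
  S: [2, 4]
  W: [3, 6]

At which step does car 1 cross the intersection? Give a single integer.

Step 1 [NS]: N:car1-GO,E:wait,S:car2-GO,W:wait | queues: N=1 E=0 S=1 W=2
Step 2 [NS]: N:car5-GO,E:wait,S:car4-GO,W:wait | queues: N=0 E=0 S=0 W=2
Step 3 [NS]: N:empty,E:wait,S:empty,W:wait | queues: N=0 E=0 S=0 W=2
Step 4 [NS]: N:empty,E:wait,S:empty,W:wait | queues: N=0 E=0 S=0 W=2
Step 5 [EW]: N:wait,E:empty,S:wait,W:car3-GO | queues: N=0 E=0 S=0 W=1
Step 6 [EW]: N:wait,E:empty,S:wait,W:car6-GO | queues: N=0 E=0 S=0 W=0
Car 1 crosses at step 1

1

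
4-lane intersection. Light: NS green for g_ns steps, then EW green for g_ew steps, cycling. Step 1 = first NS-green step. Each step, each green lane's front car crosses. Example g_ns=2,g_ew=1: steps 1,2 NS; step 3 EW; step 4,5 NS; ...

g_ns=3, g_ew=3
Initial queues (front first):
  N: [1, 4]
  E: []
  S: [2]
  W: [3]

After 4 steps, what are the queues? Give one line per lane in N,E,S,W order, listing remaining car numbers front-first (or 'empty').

Step 1 [NS]: N:car1-GO,E:wait,S:car2-GO,W:wait | queues: N=1 E=0 S=0 W=1
Step 2 [NS]: N:car4-GO,E:wait,S:empty,W:wait | queues: N=0 E=0 S=0 W=1
Step 3 [NS]: N:empty,E:wait,S:empty,W:wait | queues: N=0 E=0 S=0 W=1
Step 4 [EW]: N:wait,E:empty,S:wait,W:car3-GO | queues: N=0 E=0 S=0 W=0

N: empty
E: empty
S: empty
W: empty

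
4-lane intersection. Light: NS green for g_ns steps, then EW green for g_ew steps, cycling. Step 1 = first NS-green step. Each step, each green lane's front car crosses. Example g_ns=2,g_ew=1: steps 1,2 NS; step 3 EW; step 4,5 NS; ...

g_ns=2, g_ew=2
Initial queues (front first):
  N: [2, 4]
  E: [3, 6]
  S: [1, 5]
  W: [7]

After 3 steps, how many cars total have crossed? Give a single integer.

Answer: 6

Derivation:
Step 1 [NS]: N:car2-GO,E:wait,S:car1-GO,W:wait | queues: N=1 E=2 S=1 W=1
Step 2 [NS]: N:car4-GO,E:wait,S:car5-GO,W:wait | queues: N=0 E=2 S=0 W=1
Step 3 [EW]: N:wait,E:car3-GO,S:wait,W:car7-GO | queues: N=0 E=1 S=0 W=0
Cars crossed by step 3: 6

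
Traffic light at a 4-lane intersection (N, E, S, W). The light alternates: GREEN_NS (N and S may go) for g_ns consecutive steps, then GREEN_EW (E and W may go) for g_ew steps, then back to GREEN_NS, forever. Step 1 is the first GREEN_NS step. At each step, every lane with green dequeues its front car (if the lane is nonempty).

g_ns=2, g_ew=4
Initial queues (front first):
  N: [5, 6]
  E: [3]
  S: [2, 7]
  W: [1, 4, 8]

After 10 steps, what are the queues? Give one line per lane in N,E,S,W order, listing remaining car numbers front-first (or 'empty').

Step 1 [NS]: N:car5-GO,E:wait,S:car2-GO,W:wait | queues: N=1 E=1 S=1 W=3
Step 2 [NS]: N:car6-GO,E:wait,S:car7-GO,W:wait | queues: N=0 E=1 S=0 W=3
Step 3 [EW]: N:wait,E:car3-GO,S:wait,W:car1-GO | queues: N=0 E=0 S=0 W=2
Step 4 [EW]: N:wait,E:empty,S:wait,W:car4-GO | queues: N=0 E=0 S=0 W=1
Step 5 [EW]: N:wait,E:empty,S:wait,W:car8-GO | queues: N=0 E=0 S=0 W=0

N: empty
E: empty
S: empty
W: empty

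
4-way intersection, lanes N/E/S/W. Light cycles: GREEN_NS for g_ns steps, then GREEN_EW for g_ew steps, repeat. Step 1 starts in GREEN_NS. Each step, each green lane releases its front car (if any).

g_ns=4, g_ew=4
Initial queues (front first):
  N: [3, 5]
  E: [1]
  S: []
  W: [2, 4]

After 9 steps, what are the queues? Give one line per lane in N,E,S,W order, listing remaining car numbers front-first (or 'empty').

Step 1 [NS]: N:car3-GO,E:wait,S:empty,W:wait | queues: N=1 E=1 S=0 W=2
Step 2 [NS]: N:car5-GO,E:wait,S:empty,W:wait | queues: N=0 E=1 S=0 W=2
Step 3 [NS]: N:empty,E:wait,S:empty,W:wait | queues: N=0 E=1 S=0 W=2
Step 4 [NS]: N:empty,E:wait,S:empty,W:wait | queues: N=0 E=1 S=0 W=2
Step 5 [EW]: N:wait,E:car1-GO,S:wait,W:car2-GO | queues: N=0 E=0 S=0 W=1
Step 6 [EW]: N:wait,E:empty,S:wait,W:car4-GO | queues: N=0 E=0 S=0 W=0

N: empty
E: empty
S: empty
W: empty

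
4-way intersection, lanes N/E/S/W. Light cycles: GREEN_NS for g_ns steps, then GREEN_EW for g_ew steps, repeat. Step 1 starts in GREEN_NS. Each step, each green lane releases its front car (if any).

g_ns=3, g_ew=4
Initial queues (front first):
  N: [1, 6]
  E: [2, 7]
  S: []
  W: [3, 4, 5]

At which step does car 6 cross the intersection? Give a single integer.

Step 1 [NS]: N:car1-GO,E:wait,S:empty,W:wait | queues: N=1 E=2 S=0 W=3
Step 2 [NS]: N:car6-GO,E:wait,S:empty,W:wait | queues: N=0 E=2 S=0 W=3
Step 3 [NS]: N:empty,E:wait,S:empty,W:wait | queues: N=0 E=2 S=0 W=3
Step 4 [EW]: N:wait,E:car2-GO,S:wait,W:car3-GO | queues: N=0 E=1 S=0 W=2
Step 5 [EW]: N:wait,E:car7-GO,S:wait,W:car4-GO | queues: N=0 E=0 S=0 W=1
Step 6 [EW]: N:wait,E:empty,S:wait,W:car5-GO | queues: N=0 E=0 S=0 W=0
Car 6 crosses at step 2

2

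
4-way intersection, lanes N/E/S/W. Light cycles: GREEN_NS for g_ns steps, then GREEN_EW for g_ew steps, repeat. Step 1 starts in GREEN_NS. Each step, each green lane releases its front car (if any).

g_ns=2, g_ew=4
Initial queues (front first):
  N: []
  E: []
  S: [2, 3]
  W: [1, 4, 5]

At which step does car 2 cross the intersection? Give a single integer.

Step 1 [NS]: N:empty,E:wait,S:car2-GO,W:wait | queues: N=0 E=0 S=1 W=3
Step 2 [NS]: N:empty,E:wait,S:car3-GO,W:wait | queues: N=0 E=0 S=0 W=3
Step 3 [EW]: N:wait,E:empty,S:wait,W:car1-GO | queues: N=0 E=0 S=0 W=2
Step 4 [EW]: N:wait,E:empty,S:wait,W:car4-GO | queues: N=0 E=0 S=0 W=1
Step 5 [EW]: N:wait,E:empty,S:wait,W:car5-GO | queues: N=0 E=0 S=0 W=0
Car 2 crosses at step 1

1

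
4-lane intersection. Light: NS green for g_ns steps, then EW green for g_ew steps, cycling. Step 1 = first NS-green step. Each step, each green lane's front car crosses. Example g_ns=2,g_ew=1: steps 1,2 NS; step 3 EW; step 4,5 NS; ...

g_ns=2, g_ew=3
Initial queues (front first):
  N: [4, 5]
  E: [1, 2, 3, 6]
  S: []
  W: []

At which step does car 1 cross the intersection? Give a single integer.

Step 1 [NS]: N:car4-GO,E:wait,S:empty,W:wait | queues: N=1 E=4 S=0 W=0
Step 2 [NS]: N:car5-GO,E:wait,S:empty,W:wait | queues: N=0 E=4 S=0 W=0
Step 3 [EW]: N:wait,E:car1-GO,S:wait,W:empty | queues: N=0 E=3 S=0 W=0
Step 4 [EW]: N:wait,E:car2-GO,S:wait,W:empty | queues: N=0 E=2 S=0 W=0
Step 5 [EW]: N:wait,E:car3-GO,S:wait,W:empty | queues: N=0 E=1 S=0 W=0
Step 6 [NS]: N:empty,E:wait,S:empty,W:wait | queues: N=0 E=1 S=0 W=0
Step 7 [NS]: N:empty,E:wait,S:empty,W:wait | queues: N=0 E=1 S=0 W=0
Step 8 [EW]: N:wait,E:car6-GO,S:wait,W:empty | queues: N=0 E=0 S=0 W=0
Car 1 crosses at step 3

3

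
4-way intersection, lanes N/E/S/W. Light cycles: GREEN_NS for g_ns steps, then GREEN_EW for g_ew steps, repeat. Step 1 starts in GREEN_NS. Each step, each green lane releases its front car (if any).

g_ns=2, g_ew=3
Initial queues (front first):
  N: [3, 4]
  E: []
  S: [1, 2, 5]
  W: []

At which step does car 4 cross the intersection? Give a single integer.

Step 1 [NS]: N:car3-GO,E:wait,S:car1-GO,W:wait | queues: N=1 E=0 S=2 W=0
Step 2 [NS]: N:car4-GO,E:wait,S:car2-GO,W:wait | queues: N=0 E=0 S=1 W=0
Step 3 [EW]: N:wait,E:empty,S:wait,W:empty | queues: N=0 E=0 S=1 W=0
Step 4 [EW]: N:wait,E:empty,S:wait,W:empty | queues: N=0 E=0 S=1 W=0
Step 5 [EW]: N:wait,E:empty,S:wait,W:empty | queues: N=0 E=0 S=1 W=0
Step 6 [NS]: N:empty,E:wait,S:car5-GO,W:wait | queues: N=0 E=0 S=0 W=0
Car 4 crosses at step 2

2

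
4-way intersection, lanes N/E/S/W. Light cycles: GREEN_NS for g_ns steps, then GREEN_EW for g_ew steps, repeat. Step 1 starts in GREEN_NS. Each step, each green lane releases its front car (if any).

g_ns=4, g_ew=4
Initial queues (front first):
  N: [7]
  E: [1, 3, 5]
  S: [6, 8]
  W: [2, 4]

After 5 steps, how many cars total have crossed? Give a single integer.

Answer: 5

Derivation:
Step 1 [NS]: N:car7-GO,E:wait,S:car6-GO,W:wait | queues: N=0 E=3 S=1 W=2
Step 2 [NS]: N:empty,E:wait,S:car8-GO,W:wait | queues: N=0 E=3 S=0 W=2
Step 3 [NS]: N:empty,E:wait,S:empty,W:wait | queues: N=0 E=3 S=0 W=2
Step 4 [NS]: N:empty,E:wait,S:empty,W:wait | queues: N=0 E=3 S=0 W=2
Step 5 [EW]: N:wait,E:car1-GO,S:wait,W:car2-GO | queues: N=0 E=2 S=0 W=1
Cars crossed by step 5: 5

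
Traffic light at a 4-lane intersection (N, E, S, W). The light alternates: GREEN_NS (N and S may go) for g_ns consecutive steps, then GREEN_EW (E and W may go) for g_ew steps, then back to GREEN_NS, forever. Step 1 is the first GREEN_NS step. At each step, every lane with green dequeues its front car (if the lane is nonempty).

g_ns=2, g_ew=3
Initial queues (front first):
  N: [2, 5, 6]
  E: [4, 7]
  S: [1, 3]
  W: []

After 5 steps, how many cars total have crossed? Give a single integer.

Step 1 [NS]: N:car2-GO,E:wait,S:car1-GO,W:wait | queues: N=2 E=2 S=1 W=0
Step 2 [NS]: N:car5-GO,E:wait,S:car3-GO,W:wait | queues: N=1 E=2 S=0 W=0
Step 3 [EW]: N:wait,E:car4-GO,S:wait,W:empty | queues: N=1 E=1 S=0 W=0
Step 4 [EW]: N:wait,E:car7-GO,S:wait,W:empty | queues: N=1 E=0 S=0 W=0
Step 5 [EW]: N:wait,E:empty,S:wait,W:empty | queues: N=1 E=0 S=0 W=0
Cars crossed by step 5: 6

Answer: 6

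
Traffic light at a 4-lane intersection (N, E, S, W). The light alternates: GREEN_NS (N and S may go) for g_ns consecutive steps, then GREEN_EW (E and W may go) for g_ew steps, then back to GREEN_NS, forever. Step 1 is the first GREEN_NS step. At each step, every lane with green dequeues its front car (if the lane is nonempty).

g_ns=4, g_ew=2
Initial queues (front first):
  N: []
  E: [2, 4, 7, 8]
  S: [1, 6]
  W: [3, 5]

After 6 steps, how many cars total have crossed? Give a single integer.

Answer: 6

Derivation:
Step 1 [NS]: N:empty,E:wait,S:car1-GO,W:wait | queues: N=0 E=4 S=1 W=2
Step 2 [NS]: N:empty,E:wait,S:car6-GO,W:wait | queues: N=0 E=4 S=0 W=2
Step 3 [NS]: N:empty,E:wait,S:empty,W:wait | queues: N=0 E=4 S=0 W=2
Step 4 [NS]: N:empty,E:wait,S:empty,W:wait | queues: N=0 E=4 S=0 W=2
Step 5 [EW]: N:wait,E:car2-GO,S:wait,W:car3-GO | queues: N=0 E=3 S=0 W=1
Step 6 [EW]: N:wait,E:car4-GO,S:wait,W:car5-GO | queues: N=0 E=2 S=0 W=0
Cars crossed by step 6: 6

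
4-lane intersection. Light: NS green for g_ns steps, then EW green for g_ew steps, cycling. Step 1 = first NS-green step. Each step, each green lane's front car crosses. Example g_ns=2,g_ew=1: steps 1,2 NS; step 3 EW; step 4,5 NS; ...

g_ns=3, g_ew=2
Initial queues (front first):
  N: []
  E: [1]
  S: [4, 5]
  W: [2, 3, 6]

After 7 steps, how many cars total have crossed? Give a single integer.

Answer: 5

Derivation:
Step 1 [NS]: N:empty,E:wait,S:car4-GO,W:wait | queues: N=0 E=1 S=1 W=3
Step 2 [NS]: N:empty,E:wait,S:car5-GO,W:wait | queues: N=0 E=1 S=0 W=3
Step 3 [NS]: N:empty,E:wait,S:empty,W:wait | queues: N=0 E=1 S=0 W=3
Step 4 [EW]: N:wait,E:car1-GO,S:wait,W:car2-GO | queues: N=0 E=0 S=0 W=2
Step 5 [EW]: N:wait,E:empty,S:wait,W:car3-GO | queues: N=0 E=0 S=0 W=1
Step 6 [NS]: N:empty,E:wait,S:empty,W:wait | queues: N=0 E=0 S=0 W=1
Step 7 [NS]: N:empty,E:wait,S:empty,W:wait | queues: N=0 E=0 S=0 W=1
Cars crossed by step 7: 5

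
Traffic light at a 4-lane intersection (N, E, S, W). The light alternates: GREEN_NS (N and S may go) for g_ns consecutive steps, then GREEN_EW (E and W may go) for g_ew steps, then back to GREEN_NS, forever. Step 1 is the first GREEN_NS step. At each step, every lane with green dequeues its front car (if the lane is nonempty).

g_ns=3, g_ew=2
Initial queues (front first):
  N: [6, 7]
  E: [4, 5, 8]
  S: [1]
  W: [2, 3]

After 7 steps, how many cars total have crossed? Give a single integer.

Answer: 7

Derivation:
Step 1 [NS]: N:car6-GO,E:wait,S:car1-GO,W:wait | queues: N=1 E=3 S=0 W=2
Step 2 [NS]: N:car7-GO,E:wait,S:empty,W:wait | queues: N=0 E=3 S=0 W=2
Step 3 [NS]: N:empty,E:wait,S:empty,W:wait | queues: N=0 E=3 S=0 W=2
Step 4 [EW]: N:wait,E:car4-GO,S:wait,W:car2-GO | queues: N=0 E=2 S=0 W=1
Step 5 [EW]: N:wait,E:car5-GO,S:wait,W:car3-GO | queues: N=0 E=1 S=0 W=0
Step 6 [NS]: N:empty,E:wait,S:empty,W:wait | queues: N=0 E=1 S=0 W=0
Step 7 [NS]: N:empty,E:wait,S:empty,W:wait | queues: N=0 E=1 S=0 W=0
Cars crossed by step 7: 7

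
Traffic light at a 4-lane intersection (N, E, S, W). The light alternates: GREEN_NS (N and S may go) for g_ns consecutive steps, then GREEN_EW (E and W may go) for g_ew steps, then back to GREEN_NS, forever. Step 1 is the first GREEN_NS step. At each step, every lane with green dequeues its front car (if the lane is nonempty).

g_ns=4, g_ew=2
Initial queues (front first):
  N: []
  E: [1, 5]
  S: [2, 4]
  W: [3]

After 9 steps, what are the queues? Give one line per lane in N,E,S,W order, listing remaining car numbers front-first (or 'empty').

Step 1 [NS]: N:empty,E:wait,S:car2-GO,W:wait | queues: N=0 E=2 S=1 W=1
Step 2 [NS]: N:empty,E:wait,S:car4-GO,W:wait | queues: N=0 E=2 S=0 W=1
Step 3 [NS]: N:empty,E:wait,S:empty,W:wait | queues: N=0 E=2 S=0 W=1
Step 4 [NS]: N:empty,E:wait,S:empty,W:wait | queues: N=0 E=2 S=0 W=1
Step 5 [EW]: N:wait,E:car1-GO,S:wait,W:car3-GO | queues: N=0 E=1 S=0 W=0
Step 6 [EW]: N:wait,E:car5-GO,S:wait,W:empty | queues: N=0 E=0 S=0 W=0

N: empty
E: empty
S: empty
W: empty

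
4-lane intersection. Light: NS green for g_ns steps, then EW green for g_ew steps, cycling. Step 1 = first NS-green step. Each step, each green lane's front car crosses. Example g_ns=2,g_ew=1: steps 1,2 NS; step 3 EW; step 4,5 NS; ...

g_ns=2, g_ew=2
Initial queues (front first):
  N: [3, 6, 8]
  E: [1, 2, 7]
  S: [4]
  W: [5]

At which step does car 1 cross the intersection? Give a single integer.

Step 1 [NS]: N:car3-GO,E:wait,S:car4-GO,W:wait | queues: N=2 E=3 S=0 W=1
Step 2 [NS]: N:car6-GO,E:wait,S:empty,W:wait | queues: N=1 E=3 S=0 W=1
Step 3 [EW]: N:wait,E:car1-GO,S:wait,W:car5-GO | queues: N=1 E=2 S=0 W=0
Step 4 [EW]: N:wait,E:car2-GO,S:wait,W:empty | queues: N=1 E=1 S=0 W=0
Step 5 [NS]: N:car8-GO,E:wait,S:empty,W:wait | queues: N=0 E=1 S=0 W=0
Step 6 [NS]: N:empty,E:wait,S:empty,W:wait | queues: N=0 E=1 S=0 W=0
Step 7 [EW]: N:wait,E:car7-GO,S:wait,W:empty | queues: N=0 E=0 S=0 W=0
Car 1 crosses at step 3

3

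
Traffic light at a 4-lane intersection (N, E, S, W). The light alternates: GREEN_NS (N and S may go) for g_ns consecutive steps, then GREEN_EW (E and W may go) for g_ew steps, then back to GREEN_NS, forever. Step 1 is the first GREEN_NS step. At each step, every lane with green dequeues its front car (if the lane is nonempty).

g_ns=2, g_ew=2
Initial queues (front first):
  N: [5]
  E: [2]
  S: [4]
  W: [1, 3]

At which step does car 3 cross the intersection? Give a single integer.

Step 1 [NS]: N:car5-GO,E:wait,S:car4-GO,W:wait | queues: N=0 E=1 S=0 W=2
Step 2 [NS]: N:empty,E:wait,S:empty,W:wait | queues: N=0 E=1 S=0 W=2
Step 3 [EW]: N:wait,E:car2-GO,S:wait,W:car1-GO | queues: N=0 E=0 S=0 W=1
Step 4 [EW]: N:wait,E:empty,S:wait,W:car3-GO | queues: N=0 E=0 S=0 W=0
Car 3 crosses at step 4

4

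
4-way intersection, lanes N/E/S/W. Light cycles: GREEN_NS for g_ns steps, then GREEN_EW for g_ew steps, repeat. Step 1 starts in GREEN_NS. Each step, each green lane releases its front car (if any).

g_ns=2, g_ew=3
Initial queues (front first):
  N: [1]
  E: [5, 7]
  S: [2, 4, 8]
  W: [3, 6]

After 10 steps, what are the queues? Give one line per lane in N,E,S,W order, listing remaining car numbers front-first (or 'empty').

Step 1 [NS]: N:car1-GO,E:wait,S:car2-GO,W:wait | queues: N=0 E=2 S=2 W=2
Step 2 [NS]: N:empty,E:wait,S:car4-GO,W:wait | queues: N=0 E=2 S=1 W=2
Step 3 [EW]: N:wait,E:car5-GO,S:wait,W:car3-GO | queues: N=0 E=1 S=1 W=1
Step 4 [EW]: N:wait,E:car7-GO,S:wait,W:car6-GO | queues: N=0 E=0 S=1 W=0
Step 5 [EW]: N:wait,E:empty,S:wait,W:empty | queues: N=0 E=0 S=1 W=0
Step 6 [NS]: N:empty,E:wait,S:car8-GO,W:wait | queues: N=0 E=0 S=0 W=0

N: empty
E: empty
S: empty
W: empty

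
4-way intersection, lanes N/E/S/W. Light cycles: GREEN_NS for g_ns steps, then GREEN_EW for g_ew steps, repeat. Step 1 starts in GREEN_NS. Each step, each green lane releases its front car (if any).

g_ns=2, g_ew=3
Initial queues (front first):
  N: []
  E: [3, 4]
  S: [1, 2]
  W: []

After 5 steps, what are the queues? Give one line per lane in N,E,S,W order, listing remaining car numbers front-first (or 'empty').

Step 1 [NS]: N:empty,E:wait,S:car1-GO,W:wait | queues: N=0 E=2 S=1 W=0
Step 2 [NS]: N:empty,E:wait,S:car2-GO,W:wait | queues: N=0 E=2 S=0 W=0
Step 3 [EW]: N:wait,E:car3-GO,S:wait,W:empty | queues: N=0 E=1 S=0 W=0
Step 4 [EW]: N:wait,E:car4-GO,S:wait,W:empty | queues: N=0 E=0 S=0 W=0

N: empty
E: empty
S: empty
W: empty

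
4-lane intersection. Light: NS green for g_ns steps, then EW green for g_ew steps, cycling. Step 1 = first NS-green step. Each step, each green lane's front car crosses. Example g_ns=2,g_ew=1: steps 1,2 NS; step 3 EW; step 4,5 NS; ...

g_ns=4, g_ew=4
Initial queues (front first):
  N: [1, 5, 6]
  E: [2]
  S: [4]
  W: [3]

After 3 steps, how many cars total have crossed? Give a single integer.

Answer: 4

Derivation:
Step 1 [NS]: N:car1-GO,E:wait,S:car4-GO,W:wait | queues: N=2 E=1 S=0 W=1
Step 2 [NS]: N:car5-GO,E:wait,S:empty,W:wait | queues: N=1 E=1 S=0 W=1
Step 3 [NS]: N:car6-GO,E:wait,S:empty,W:wait | queues: N=0 E=1 S=0 W=1
Cars crossed by step 3: 4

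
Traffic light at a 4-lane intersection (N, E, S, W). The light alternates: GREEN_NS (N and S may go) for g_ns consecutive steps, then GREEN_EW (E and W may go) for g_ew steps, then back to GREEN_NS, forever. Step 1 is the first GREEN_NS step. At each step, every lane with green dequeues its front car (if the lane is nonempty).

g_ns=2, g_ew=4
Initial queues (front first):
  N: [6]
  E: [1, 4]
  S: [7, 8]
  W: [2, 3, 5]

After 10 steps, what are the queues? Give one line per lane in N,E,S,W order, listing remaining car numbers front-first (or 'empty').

Step 1 [NS]: N:car6-GO,E:wait,S:car7-GO,W:wait | queues: N=0 E=2 S=1 W=3
Step 2 [NS]: N:empty,E:wait,S:car8-GO,W:wait | queues: N=0 E=2 S=0 W=3
Step 3 [EW]: N:wait,E:car1-GO,S:wait,W:car2-GO | queues: N=0 E=1 S=0 W=2
Step 4 [EW]: N:wait,E:car4-GO,S:wait,W:car3-GO | queues: N=0 E=0 S=0 W=1
Step 5 [EW]: N:wait,E:empty,S:wait,W:car5-GO | queues: N=0 E=0 S=0 W=0

N: empty
E: empty
S: empty
W: empty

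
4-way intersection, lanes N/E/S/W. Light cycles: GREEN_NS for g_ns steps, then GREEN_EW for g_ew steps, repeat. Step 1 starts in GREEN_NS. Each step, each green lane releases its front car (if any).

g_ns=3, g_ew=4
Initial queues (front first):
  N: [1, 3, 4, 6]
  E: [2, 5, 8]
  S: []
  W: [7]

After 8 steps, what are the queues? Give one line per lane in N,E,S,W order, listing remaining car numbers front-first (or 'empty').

Step 1 [NS]: N:car1-GO,E:wait,S:empty,W:wait | queues: N=3 E=3 S=0 W=1
Step 2 [NS]: N:car3-GO,E:wait,S:empty,W:wait | queues: N=2 E=3 S=0 W=1
Step 3 [NS]: N:car4-GO,E:wait,S:empty,W:wait | queues: N=1 E=3 S=0 W=1
Step 4 [EW]: N:wait,E:car2-GO,S:wait,W:car7-GO | queues: N=1 E=2 S=0 W=0
Step 5 [EW]: N:wait,E:car5-GO,S:wait,W:empty | queues: N=1 E=1 S=0 W=0
Step 6 [EW]: N:wait,E:car8-GO,S:wait,W:empty | queues: N=1 E=0 S=0 W=0
Step 7 [EW]: N:wait,E:empty,S:wait,W:empty | queues: N=1 E=0 S=0 W=0
Step 8 [NS]: N:car6-GO,E:wait,S:empty,W:wait | queues: N=0 E=0 S=0 W=0

N: empty
E: empty
S: empty
W: empty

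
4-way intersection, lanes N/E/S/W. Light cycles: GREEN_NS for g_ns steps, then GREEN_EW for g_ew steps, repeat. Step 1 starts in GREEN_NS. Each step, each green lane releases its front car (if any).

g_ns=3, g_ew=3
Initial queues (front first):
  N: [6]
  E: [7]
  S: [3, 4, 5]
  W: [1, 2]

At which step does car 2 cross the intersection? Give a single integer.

Step 1 [NS]: N:car6-GO,E:wait,S:car3-GO,W:wait | queues: N=0 E=1 S=2 W=2
Step 2 [NS]: N:empty,E:wait,S:car4-GO,W:wait | queues: N=0 E=1 S=1 W=2
Step 3 [NS]: N:empty,E:wait,S:car5-GO,W:wait | queues: N=0 E=1 S=0 W=2
Step 4 [EW]: N:wait,E:car7-GO,S:wait,W:car1-GO | queues: N=0 E=0 S=0 W=1
Step 5 [EW]: N:wait,E:empty,S:wait,W:car2-GO | queues: N=0 E=0 S=0 W=0
Car 2 crosses at step 5

5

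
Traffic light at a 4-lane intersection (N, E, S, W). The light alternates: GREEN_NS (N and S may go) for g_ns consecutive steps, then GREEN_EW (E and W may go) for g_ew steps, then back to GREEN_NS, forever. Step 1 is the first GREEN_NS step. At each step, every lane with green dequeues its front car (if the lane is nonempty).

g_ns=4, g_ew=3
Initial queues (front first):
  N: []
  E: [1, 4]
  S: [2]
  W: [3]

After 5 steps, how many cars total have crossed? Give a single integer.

Answer: 3

Derivation:
Step 1 [NS]: N:empty,E:wait,S:car2-GO,W:wait | queues: N=0 E=2 S=0 W=1
Step 2 [NS]: N:empty,E:wait,S:empty,W:wait | queues: N=0 E=2 S=0 W=1
Step 3 [NS]: N:empty,E:wait,S:empty,W:wait | queues: N=0 E=2 S=0 W=1
Step 4 [NS]: N:empty,E:wait,S:empty,W:wait | queues: N=0 E=2 S=0 W=1
Step 5 [EW]: N:wait,E:car1-GO,S:wait,W:car3-GO | queues: N=0 E=1 S=0 W=0
Cars crossed by step 5: 3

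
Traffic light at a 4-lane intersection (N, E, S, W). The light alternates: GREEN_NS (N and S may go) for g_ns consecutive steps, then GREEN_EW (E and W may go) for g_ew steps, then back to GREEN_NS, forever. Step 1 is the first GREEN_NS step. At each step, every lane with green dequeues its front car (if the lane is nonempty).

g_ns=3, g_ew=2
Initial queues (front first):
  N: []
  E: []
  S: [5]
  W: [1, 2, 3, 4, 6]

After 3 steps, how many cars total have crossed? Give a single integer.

Step 1 [NS]: N:empty,E:wait,S:car5-GO,W:wait | queues: N=0 E=0 S=0 W=5
Step 2 [NS]: N:empty,E:wait,S:empty,W:wait | queues: N=0 E=0 S=0 W=5
Step 3 [NS]: N:empty,E:wait,S:empty,W:wait | queues: N=0 E=0 S=0 W=5
Cars crossed by step 3: 1

Answer: 1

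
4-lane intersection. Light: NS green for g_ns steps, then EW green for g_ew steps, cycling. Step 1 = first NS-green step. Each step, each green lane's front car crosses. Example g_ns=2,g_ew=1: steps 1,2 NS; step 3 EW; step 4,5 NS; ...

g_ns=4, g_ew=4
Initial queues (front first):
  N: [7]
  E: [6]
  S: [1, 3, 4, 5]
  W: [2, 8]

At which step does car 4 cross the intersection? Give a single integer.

Step 1 [NS]: N:car7-GO,E:wait,S:car1-GO,W:wait | queues: N=0 E=1 S=3 W=2
Step 2 [NS]: N:empty,E:wait,S:car3-GO,W:wait | queues: N=0 E=1 S=2 W=2
Step 3 [NS]: N:empty,E:wait,S:car4-GO,W:wait | queues: N=0 E=1 S=1 W=2
Step 4 [NS]: N:empty,E:wait,S:car5-GO,W:wait | queues: N=0 E=1 S=0 W=2
Step 5 [EW]: N:wait,E:car6-GO,S:wait,W:car2-GO | queues: N=0 E=0 S=0 W=1
Step 6 [EW]: N:wait,E:empty,S:wait,W:car8-GO | queues: N=0 E=0 S=0 W=0
Car 4 crosses at step 3

3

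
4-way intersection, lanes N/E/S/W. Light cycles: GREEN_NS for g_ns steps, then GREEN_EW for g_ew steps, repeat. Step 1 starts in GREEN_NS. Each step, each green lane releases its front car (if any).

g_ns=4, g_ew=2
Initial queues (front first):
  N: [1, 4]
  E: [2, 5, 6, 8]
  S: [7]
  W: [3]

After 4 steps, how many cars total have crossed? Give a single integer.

Answer: 3

Derivation:
Step 1 [NS]: N:car1-GO,E:wait,S:car7-GO,W:wait | queues: N=1 E=4 S=0 W=1
Step 2 [NS]: N:car4-GO,E:wait,S:empty,W:wait | queues: N=0 E=4 S=0 W=1
Step 3 [NS]: N:empty,E:wait,S:empty,W:wait | queues: N=0 E=4 S=0 W=1
Step 4 [NS]: N:empty,E:wait,S:empty,W:wait | queues: N=0 E=4 S=0 W=1
Cars crossed by step 4: 3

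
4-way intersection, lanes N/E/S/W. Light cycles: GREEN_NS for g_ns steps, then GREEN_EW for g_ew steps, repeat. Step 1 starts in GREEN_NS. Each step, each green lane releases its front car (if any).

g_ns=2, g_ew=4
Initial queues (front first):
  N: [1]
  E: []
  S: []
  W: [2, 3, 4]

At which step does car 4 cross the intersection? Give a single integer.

Step 1 [NS]: N:car1-GO,E:wait,S:empty,W:wait | queues: N=0 E=0 S=0 W=3
Step 2 [NS]: N:empty,E:wait,S:empty,W:wait | queues: N=0 E=0 S=0 W=3
Step 3 [EW]: N:wait,E:empty,S:wait,W:car2-GO | queues: N=0 E=0 S=0 W=2
Step 4 [EW]: N:wait,E:empty,S:wait,W:car3-GO | queues: N=0 E=0 S=0 W=1
Step 5 [EW]: N:wait,E:empty,S:wait,W:car4-GO | queues: N=0 E=0 S=0 W=0
Car 4 crosses at step 5

5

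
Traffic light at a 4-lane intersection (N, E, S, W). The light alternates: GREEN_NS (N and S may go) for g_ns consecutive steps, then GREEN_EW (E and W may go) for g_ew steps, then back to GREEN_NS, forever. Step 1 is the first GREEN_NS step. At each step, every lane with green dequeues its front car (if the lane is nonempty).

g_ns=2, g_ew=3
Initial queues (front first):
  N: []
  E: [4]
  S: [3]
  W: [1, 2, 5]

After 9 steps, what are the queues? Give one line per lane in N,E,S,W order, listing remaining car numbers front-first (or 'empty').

Step 1 [NS]: N:empty,E:wait,S:car3-GO,W:wait | queues: N=0 E=1 S=0 W=3
Step 2 [NS]: N:empty,E:wait,S:empty,W:wait | queues: N=0 E=1 S=0 W=3
Step 3 [EW]: N:wait,E:car4-GO,S:wait,W:car1-GO | queues: N=0 E=0 S=0 W=2
Step 4 [EW]: N:wait,E:empty,S:wait,W:car2-GO | queues: N=0 E=0 S=0 W=1
Step 5 [EW]: N:wait,E:empty,S:wait,W:car5-GO | queues: N=0 E=0 S=0 W=0

N: empty
E: empty
S: empty
W: empty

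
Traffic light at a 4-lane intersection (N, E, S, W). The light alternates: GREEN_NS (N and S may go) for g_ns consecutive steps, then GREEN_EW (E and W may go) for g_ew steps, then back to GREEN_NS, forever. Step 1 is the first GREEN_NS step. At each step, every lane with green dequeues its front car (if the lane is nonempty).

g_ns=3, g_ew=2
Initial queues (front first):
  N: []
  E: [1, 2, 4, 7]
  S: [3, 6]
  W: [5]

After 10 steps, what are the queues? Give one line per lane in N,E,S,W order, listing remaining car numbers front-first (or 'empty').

Step 1 [NS]: N:empty,E:wait,S:car3-GO,W:wait | queues: N=0 E=4 S=1 W=1
Step 2 [NS]: N:empty,E:wait,S:car6-GO,W:wait | queues: N=0 E=4 S=0 W=1
Step 3 [NS]: N:empty,E:wait,S:empty,W:wait | queues: N=0 E=4 S=0 W=1
Step 4 [EW]: N:wait,E:car1-GO,S:wait,W:car5-GO | queues: N=0 E=3 S=0 W=0
Step 5 [EW]: N:wait,E:car2-GO,S:wait,W:empty | queues: N=0 E=2 S=0 W=0
Step 6 [NS]: N:empty,E:wait,S:empty,W:wait | queues: N=0 E=2 S=0 W=0
Step 7 [NS]: N:empty,E:wait,S:empty,W:wait | queues: N=0 E=2 S=0 W=0
Step 8 [NS]: N:empty,E:wait,S:empty,W:wait | queues: N=0 E=2 S=0 W=0
Step 9 [EW]: N:wait,E:car4-GO,S:wait,W:empty | queues: N=0 E=1 S=0 W=0
Step 10 [EW]: N:wait,E:car7-GO,S:wait,W:empty | queues: N=0 E=0 S=0 W=0

N: empty
E: empty
S: empty
W: empty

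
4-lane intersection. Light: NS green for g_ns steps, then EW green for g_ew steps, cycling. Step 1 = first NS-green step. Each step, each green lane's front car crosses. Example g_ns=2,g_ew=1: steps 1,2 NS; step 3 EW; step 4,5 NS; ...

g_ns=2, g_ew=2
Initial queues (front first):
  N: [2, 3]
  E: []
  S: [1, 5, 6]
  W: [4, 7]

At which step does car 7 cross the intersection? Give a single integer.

Step 1 [NS]: N:car2-GO,E:wait,S:car1-GO,W:wait | queues: N=1 E=0 S=2 W=2
Step 2 [NS]: N:car3-GO,E:wait,S:car5-GO,W:wait | queues: N=0 E=0 S=1 W=2
Step 3 [EW]: N:wait,E:empty,S:wait,W:car4-GO | queues: N=0 E=0 S=1 W=1
Step 4 [EW]: N:wait,E:empty,S:wait,W:car7-GO | queues: N=0 E=0 S=1 W=0
Step 5 [NS]: N:empty,E:wait,S:car6-GO,W:wait | queues: N=0 E=0 S=0 W=0
Car 7 crosses at step 4

4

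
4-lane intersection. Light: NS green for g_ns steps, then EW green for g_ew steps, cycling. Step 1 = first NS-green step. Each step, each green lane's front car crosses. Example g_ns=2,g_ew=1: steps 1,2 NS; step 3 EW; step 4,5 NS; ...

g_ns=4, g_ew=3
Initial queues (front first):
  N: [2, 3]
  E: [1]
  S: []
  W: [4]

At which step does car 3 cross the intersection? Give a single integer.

Step 1 [NS]: N:car2-GO,E:wait,S:empty,W:wait | queues: N=1 E=1 S=0 W=1
Step 2 [NS]: N:car3-GO,E:wait,S:empty,W:wait | queues: N=0 E=1 S=0 W=1
Step 3 [NS]: N:empty,E:wait,S:empty,W:wait | queues: N=0 E=1 S=0 W=1
Step 4 [NS]: N:empty,E:wait,S:empty,W:wait | queues: N=0 E=1 S=0 W=1
Step 5 [EW]: N:wait,E:car1-GO,S:wait,W:car4-GO | queues: N=0 E=0 S=0 W=0
Car 3 crosses at step 2

2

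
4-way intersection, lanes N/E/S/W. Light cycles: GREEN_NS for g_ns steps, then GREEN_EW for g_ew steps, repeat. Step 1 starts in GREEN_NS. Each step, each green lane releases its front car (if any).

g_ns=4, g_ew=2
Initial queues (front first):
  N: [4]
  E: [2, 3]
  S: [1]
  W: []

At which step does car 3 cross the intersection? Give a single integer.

Step 1 [NS]: N:car4-GO,E:wait,S:car1-GO,W:wait | queues: N=0 E=2 S=0 W=0
Step 2 [NS]: N:empty,E:wait,S:empty,W:wait | queues: N=0 E=2 S=0 W=0
Step 3 [NS]: N:empty,E:wait,S:empty,W:wait | queues: N=0 E=2 S=0 W=0
Step 4 [NS]: N:empty,E:wait,S:empty,W:wait | queues: N=0 E=2 S=0 W=0
Step 5 [EW]: N:wait,E:car2-GO,S:wait,W:empty | queues: N=0 E=1 S=0 W=0
Step 6 [EW]: N:wait,E:car3-GO,S:wait,W:empty | queues: N=0 E=0 S=0 W=0
Car 3 crosses at step 6

6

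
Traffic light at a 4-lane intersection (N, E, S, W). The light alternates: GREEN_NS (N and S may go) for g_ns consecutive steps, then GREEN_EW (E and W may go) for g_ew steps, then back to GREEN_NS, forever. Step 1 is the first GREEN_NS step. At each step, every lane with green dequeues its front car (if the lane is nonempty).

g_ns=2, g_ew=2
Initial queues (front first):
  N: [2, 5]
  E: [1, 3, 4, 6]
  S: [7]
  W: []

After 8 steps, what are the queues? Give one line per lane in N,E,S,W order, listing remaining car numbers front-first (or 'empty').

Step 1 [NS]: N:car2-GO,E:wait,S:car7-GO,W:wait | queues: N=1 E=4 S=0 W=0
Step 2 [NS]: N:car5-GO,E:wait,S:empty,W:wait | queues: N=0 E=4 S=0 W=0
Step 3 [EW]: N:wait,E:car1-GO,S:wait,W:empty | queues: N=0 E=3 S=0 W=0
Step 4 [EW]: N:wait,E:car3-GO,S:wait,W:empty | queues: N=0 E=2 S=0 W=0
Step 5 [NS]: N:empty,E:wait,S:empty,W:wait | queues: N=0 E=2 S=0 W=0
Step 6 [NS]: N:empty,E:wait,S:empty,W:wait | queues: N=0 E=2 S=0 W=0
Step 7 [EW]: N:wait,E:car4-GO,S:wait,W:empty | queues: N=0 E=1 S=0 W=0
Step 8 [EW]: N:wait,E:car6-GO,S:wait,W:empty | queues: N=0 E=0 S=0 W=0

N: empty
E: empty
S: empty
W: empty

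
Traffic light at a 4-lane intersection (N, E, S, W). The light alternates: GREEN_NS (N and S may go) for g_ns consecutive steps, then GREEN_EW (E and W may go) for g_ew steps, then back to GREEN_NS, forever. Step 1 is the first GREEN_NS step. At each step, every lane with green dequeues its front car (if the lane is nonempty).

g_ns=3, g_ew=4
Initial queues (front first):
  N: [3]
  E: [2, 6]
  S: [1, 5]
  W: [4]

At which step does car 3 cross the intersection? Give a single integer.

Step 1 [NS]: N:car3-GO,E:wait,S:car1-GO,W:wait | queues: N=0 E=2 S=1 W=1
Step 2 [NS]: N:empty,E:wait,S:car5-GO,W:wait | queues: N=0 E=2 S=0 W=1
Step 3 [NS]: N:empty,E:wait,S:empty,W:wait | queues: N=0 E=2 S=0 W=1
Step 4 [EW]: N:wait,E:car2-GO,S:wait,W:car4-GO | queues: N=0 E=1 S=0 W=0
Step 5 [EW]: N:wait,E:car6-GO,S:wait,W:empty | queues: N=0 E=0 S=0 W=0
Car 3 crosses at step 1

1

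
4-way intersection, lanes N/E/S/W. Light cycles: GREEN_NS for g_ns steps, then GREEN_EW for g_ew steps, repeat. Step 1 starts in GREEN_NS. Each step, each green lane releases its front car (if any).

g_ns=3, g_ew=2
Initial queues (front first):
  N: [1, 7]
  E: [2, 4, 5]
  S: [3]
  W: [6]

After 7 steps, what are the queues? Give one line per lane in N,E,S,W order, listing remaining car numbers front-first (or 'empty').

Step 1 [NS]: N:car1-GO,E:wait,S:car3-GO,W:wait | queues: N=1 E=3 S=0 W=1
Step 2 [NS]: N:car7-GO,E:wait,S:empty,W:wait | queues: N=0 E=3 S=0 W=1
Step 3 [NS]: N:empty,E:wait,S:empty,W:wait | queues: N=0 E=3 S=0 W=1
Step 4 [EW]: N:wait,E:car2-GO,S:wait,W:car6-GO | queues: N=0 E=2 S=0 W=0
Step 5 [EW]: N:wait,E:car4-GO,S:wait,W:empty | queues: N=0 E=1 S=0 W=0
Step 6 [NS]: N:empty,E:wait,S:empty,W:wait | queues: N=0 E=1 S=0 W=0
Step 7 [NS]: N:empty,E:wait,S:empty,W:wait | queues: N=0 E=1 S=0 W=0

N: empty
E: 5
S: empty
W: empty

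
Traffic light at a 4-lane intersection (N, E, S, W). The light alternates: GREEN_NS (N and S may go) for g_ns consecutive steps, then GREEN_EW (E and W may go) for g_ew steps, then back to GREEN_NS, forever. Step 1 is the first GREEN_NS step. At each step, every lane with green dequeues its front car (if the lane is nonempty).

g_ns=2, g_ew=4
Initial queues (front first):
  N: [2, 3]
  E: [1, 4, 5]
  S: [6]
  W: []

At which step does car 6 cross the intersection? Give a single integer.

Step 1 [NS]: N:car2-GO,E:wait,S:car6-GO,W:wait | queues: N=1 E=3 S=0 W=0
Step 2 [NS]: N:car3-GO,E:wait,S:empty,W:wait | queues: N=0 E=3 S=0 W=0
Step 3 [EW]: N:wait,E:car1-GO,S:wait,W:empty | queues: N=0 E=2 S=0 W=0
Step 4 [EW]: N:wait,E:car4-GO,S:wait,W:empty | queues: N=0 E=1 S=0 W=0
Step 5 [EW]: N:wait,E:car5-GO,S:wait,W:empty | queues: N=0 E=0 S=0 W=0
Car 6 crosses at step 1

1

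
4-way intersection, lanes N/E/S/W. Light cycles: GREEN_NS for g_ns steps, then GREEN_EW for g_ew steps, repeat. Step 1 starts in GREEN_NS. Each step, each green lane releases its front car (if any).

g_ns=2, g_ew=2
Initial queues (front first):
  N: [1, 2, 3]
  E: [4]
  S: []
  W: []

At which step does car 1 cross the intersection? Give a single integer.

Step 1 [NS]: N:car1-GO,E:wait,S:empty,W:wait | queues: N=2 E=1 S=0 W=0
Step 2 [NS]: N:car2-GO,E:wait,S:empty,W:wait | queues: N=1 E=1 S=0 W=0
Step 3 [EW]: N:wait,E:car4-GO,S:wait,W:empty | queues: N=1 E=0 S=0 W=0
Step 4 [EW]: N:wait,E:empty,S:wait,W:empty | queues: N=1 E=0 S=0 W=0
Step 5 [NS]: N:car3-GO,E:wait,S:empty,W:wait | queues: N=0 E=0 S=0 W=0
Car 1 crosses at step 1

1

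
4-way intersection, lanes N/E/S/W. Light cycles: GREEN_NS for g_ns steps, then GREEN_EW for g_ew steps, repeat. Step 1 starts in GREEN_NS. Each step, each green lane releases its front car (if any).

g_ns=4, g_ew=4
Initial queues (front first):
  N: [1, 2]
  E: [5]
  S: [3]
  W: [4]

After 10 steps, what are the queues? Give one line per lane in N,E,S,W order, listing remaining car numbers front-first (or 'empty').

Step 1 [NS]: N:car1-GO,E:wait,S:car3-GO,W:wait | queues: N=1 E=1 S=0 W=1
Step 2 [NS]: N:car2-GO,E:wait,S:empty,W:wait | queues: N=0 E=1 S=0 W=1
Step 3 [NS]: N:empty,E:wait,S:empty,W:wait | queues: N=0 E=1 S=0 W=1
Step 4 [NS]: N:empty,E:wait,S:empty,W:wait | queues: N=0 E=1 S=0 W=1
Step 5 [EW]: N:wait,E:car5-GO,S:wait,W:car4-GO | queues: N=0 E=0 S=0 W=0

N: empty
E: empty
S: empty
W: empty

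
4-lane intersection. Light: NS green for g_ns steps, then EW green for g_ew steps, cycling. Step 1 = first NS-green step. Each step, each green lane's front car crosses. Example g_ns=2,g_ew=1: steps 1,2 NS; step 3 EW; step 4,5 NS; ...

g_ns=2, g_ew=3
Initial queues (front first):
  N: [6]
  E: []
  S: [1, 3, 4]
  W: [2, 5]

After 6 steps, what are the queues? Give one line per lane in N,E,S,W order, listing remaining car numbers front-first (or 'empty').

Step 1 [NS]: N:car6-GO,E:wait,S:car1-GO,W:wait | queues: N=0 E=0 S=2 W=2
Step 2 [NS]: N:empty,E:wait,S:car3-GO,W:wait | queues: N=0 E=0 S=1 W=2
Step 3 [EW]: N:wait,E:empty,S:wait,W:car2-GO | queues: N=0 E=0 S=1 W=1
Step 4 [EW]: N:wait,E:empty,S:wait,W:car5-GO | queues: N=0 E=0 S=1 W=0
Step 5 [EW]: N:wait,E:empty,S:wait,W:empty | queues: N=0 E=0 S=1 W=0
Step 6 [NS]: N:empty,E:wait,S:car4-GO,W:wait | queues: N=0 E=0 S=0 W=0

N: empty
E: empty
S: empty
W: empty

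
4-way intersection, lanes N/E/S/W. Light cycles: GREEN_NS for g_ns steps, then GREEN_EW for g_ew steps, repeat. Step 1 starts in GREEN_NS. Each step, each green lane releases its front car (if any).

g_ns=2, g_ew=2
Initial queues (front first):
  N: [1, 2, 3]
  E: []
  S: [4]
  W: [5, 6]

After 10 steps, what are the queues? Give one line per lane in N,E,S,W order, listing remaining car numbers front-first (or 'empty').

Step 1 [NS]: N:car1-GO,E:wait,S:car4-GO,W:wait | queues: N=2 E=0 S=0 W=2
Step 2 [NS]: N:car2-GO,E:wait,S:empty,W:wait | queues: N=1 E=0 S=0 W=2
Step 3 [EW]: N:wait,E:empty,S:wait,W:car5-GO | queues: N=1 E=0 S=0 W=1
Step 4 [EW]: N:wait,E:empty,S:wait,W:car6-GO | queues: N=1 E=0 S=0 W=0
Step 5 [NS]: N:car3-GO,E:wait,S:empty,W:wait | queues: N=0 E=0 S=0 W=0

N: empty
E: empty
S: empty
W: empty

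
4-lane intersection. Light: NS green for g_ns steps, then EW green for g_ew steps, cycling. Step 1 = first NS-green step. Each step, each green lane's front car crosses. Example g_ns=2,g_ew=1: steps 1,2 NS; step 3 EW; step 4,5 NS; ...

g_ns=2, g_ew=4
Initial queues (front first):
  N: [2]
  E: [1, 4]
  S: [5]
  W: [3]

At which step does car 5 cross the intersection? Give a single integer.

Step 1 [NS]: N:car2-GO,E:wait,S:car5-GO,W:wait | queues: N=0 E=2 S=0 W=1
Step 2 [NS]: N:empty,E:wait,S:empty,W:wait | queues: N=0 E=2 S=0 W=1
Step 3 [EW]: N:wait,E:car1-GO,S:wait,W:car3-GO | queues: N=0 E=1 S=0 W=0
Step 4 [EW]: N:wait,E:car4-GO,S:wait,W:empty | queues: N=0 E=0 S=0 W=0
Car 5 crosses at step 1

1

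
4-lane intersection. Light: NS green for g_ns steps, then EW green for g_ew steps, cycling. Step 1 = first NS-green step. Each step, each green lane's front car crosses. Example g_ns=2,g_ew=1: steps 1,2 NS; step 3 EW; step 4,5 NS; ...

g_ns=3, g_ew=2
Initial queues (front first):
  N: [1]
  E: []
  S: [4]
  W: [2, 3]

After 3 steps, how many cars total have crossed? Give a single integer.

Step 1 [NS]: N:car1-GO,E:wait,S:car4-GO,W:wait | queues: N=0 E=0 S=0 W=2
Step 2 [NS]: N:empty,E:wait,S:empty,W:wait | queues: N=0 E=0 S=0 W=2
Step 3 [NS]: N:empty,E:wait,S:empty,W:wait | queues: N=0 E=0 S=0 W=2
Cars crossed by step 3: 2

Answer: 2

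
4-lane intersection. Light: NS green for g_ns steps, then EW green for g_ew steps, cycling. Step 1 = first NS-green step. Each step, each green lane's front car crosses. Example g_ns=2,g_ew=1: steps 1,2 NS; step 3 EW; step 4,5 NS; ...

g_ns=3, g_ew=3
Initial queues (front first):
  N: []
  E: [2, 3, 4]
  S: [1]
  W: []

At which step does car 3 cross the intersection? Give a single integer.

Step 1 [NS]: N:empty,E:wait,S:car1-GO,W:wait | queues: N=0 E=3 S=0 W=0
Step 2 [NS]: N:empty,E:wait,S:empty,W:wait | queues: N=0 E=3 S=0 W=0
Step 3 [NS]: N:empty,E:wait,S:empty,W:wait | queues: N=0 E=3 S=0 W=0
Step 4 [EW]: N:wait,E:car2-GO,S:wait,W:empty | queues: N=0 E=2 S=0 W=0
Step 5 [EW]: N:wait,E:car3-GO,S:wait,W:empty | queues: N=0 E=1 S=0 W=0
Step 6 [EW]: N:wait,E:car4-GO,S:wait,W:empty | queues: N=0 E=0 S=0 W=0
Car 3 crosses at step 5

5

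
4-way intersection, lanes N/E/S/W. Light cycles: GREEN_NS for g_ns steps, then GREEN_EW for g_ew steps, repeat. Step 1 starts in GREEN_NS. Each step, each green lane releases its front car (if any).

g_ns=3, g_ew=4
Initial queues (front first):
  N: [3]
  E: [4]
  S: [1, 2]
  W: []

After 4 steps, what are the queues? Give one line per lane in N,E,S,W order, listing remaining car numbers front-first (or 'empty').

Step 1 [NS]: N:car3-GO,E:wait,S:car1-GO,W:wait | queues: N=0 E=1 S=1 W=0
Step 2 [NS]: N:empty,E:wait,S:car2-GO,W:wait | queues: N=0 E=1 S=0 W=0
Step 3 [NS]: N:empty,E:wait,S:empty,W:wait | queues: N=0 E=1 S=0 W=0
Step 4 [EW]: N:wait,E:car4-GO,S:wait,W:empty | queues: N=0 E=0 S=0 W=0

N: empty
E: empty
S: empty
W: empty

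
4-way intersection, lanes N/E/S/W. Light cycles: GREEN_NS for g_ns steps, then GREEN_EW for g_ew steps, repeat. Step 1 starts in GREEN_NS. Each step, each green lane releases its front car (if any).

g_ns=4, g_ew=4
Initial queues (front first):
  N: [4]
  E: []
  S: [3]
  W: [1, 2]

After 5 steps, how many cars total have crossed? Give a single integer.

Answer: 3

Derivation:
Step 1 [NS]: N:car4-GO,E:wait,S:car3-GO,W:wait | queues: N=0 E=0 S=0 W=2
Step 2 [NS]: N:empty,E:wait,S:empty,W:wait | queues: N=0 E=0 S=0 W=2
Step 3 [NS]: N:empty,E:wait,S:empty,W:wait | queues: N=0 E=0 S=0 W=2
Step 4 [NS]: N:empty,E:wait,S:empty,W:wait | queues: N=0 E=0 S=0 W=2
Step 5 [EW]: N:wait,E:empty,S:wait,W:car1-GO | queues: N=0 E=0 S=0 W=1
Cars crossed by step 5: 3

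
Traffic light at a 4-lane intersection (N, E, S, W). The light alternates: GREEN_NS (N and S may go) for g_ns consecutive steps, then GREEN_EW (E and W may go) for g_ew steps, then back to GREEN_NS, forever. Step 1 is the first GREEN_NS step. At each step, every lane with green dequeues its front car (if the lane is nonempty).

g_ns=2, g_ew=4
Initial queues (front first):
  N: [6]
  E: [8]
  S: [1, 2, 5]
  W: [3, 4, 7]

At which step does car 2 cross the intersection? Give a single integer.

Step 1 [NS]: N:car6-GO,E:wait,S:car1-GO,W:wait | queues: N=0 E=1 S=2 W=3
Step 2 [NS]: N:empty,E:wait,S:car2-GO,W:wait | queues: N=0 E=1 S=1 W=3
Step 3 [EW]: N:wait,E:car8-GO,S:wait,W:car3-GO | queues: N=0 E=0 S=1 W=2
Step 4 [EW]: N:wait,E:empty,S:wait,W:car4-GO | queues: N=0 E=0 S=1 W=1
Step 5 [EW]: N:wait,E:empty,S:wait,W:car7-GO | queues: N=0 E=0 S=1 W=0
Step 6 [EW]: N:wait,E:empty,S:wait,W:empty | queues: N=0 E=0 S=1 W=0
Step 7 [NS]: N:empty,E:wait,S:car5-GO,W:wait | queues: N=0 E=0 S=0 W=0
Car 2 crosses at step 2

2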